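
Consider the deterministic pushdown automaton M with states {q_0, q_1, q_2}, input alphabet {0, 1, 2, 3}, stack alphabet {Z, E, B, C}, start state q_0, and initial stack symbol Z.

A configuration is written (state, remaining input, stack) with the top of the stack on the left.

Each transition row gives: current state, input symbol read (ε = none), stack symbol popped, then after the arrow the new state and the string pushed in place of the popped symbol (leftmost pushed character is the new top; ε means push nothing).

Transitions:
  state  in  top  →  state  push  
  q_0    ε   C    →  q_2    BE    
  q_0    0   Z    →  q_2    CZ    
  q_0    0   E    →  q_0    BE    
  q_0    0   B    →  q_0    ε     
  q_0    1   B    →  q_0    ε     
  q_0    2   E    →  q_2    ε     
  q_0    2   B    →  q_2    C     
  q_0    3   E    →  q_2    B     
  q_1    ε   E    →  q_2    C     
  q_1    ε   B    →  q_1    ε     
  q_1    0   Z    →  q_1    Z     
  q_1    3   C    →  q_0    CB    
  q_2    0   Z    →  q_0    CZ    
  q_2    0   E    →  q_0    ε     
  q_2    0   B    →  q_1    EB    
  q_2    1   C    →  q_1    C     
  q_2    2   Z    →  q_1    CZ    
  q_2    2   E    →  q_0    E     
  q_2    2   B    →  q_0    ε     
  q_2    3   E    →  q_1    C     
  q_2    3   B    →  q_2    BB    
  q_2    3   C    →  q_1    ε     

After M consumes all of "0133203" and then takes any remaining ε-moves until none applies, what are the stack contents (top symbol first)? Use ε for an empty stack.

BBZ

(q_0, 0133203, Z)
  read 0, top Z: go to q_2, push CZ → (q_2, 133203, CZ)
  read 1, top C: go to q_1, push C → (q_1, 33203, CZ)
  read 3, top C: go to q_0, push CB → (q_0, 3203, CBZ)
  ε-move, top C: go to q_2, push BE → (q_2, 3203, BEBZ)
  read 3, top B: go to q_2, push BB → (q_2, 203, BBEBZ)
  read 2, top B: go to q_0, push ε → (q_0, 03, BEBZ)
  read 0, top B: go to q_0, push ε → (q_0, 3, EBZ)
  read 3, top E: go to q_2, push B → (q_2, ε, BBZ)
All input consumed in state q_2 with stack BBZ.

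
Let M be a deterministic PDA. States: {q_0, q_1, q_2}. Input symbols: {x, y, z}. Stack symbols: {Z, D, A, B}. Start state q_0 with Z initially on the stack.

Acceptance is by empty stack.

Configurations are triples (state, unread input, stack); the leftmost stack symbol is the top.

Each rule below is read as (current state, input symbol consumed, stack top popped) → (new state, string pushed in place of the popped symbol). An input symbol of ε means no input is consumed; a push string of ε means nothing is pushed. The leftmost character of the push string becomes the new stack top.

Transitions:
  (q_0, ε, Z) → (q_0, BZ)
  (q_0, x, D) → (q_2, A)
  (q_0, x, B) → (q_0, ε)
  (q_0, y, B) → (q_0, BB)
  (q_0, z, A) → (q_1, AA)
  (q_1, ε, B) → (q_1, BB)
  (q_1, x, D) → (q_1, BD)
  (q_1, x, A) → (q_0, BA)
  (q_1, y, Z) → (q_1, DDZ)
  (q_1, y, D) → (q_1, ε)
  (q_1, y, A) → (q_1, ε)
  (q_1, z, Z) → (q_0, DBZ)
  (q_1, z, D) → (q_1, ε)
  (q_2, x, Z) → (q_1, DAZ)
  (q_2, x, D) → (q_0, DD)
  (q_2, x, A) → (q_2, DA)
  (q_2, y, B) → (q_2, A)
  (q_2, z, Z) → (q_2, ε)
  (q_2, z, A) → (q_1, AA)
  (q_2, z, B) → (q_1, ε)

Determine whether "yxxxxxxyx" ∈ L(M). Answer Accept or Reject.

(q_0, yxxxxxxyx, Z)
  ε-move, top Z: go to q_0, push BZ → (q_0, yxxxxxxyx, BZ)
  read y, top B: go to q_0, push BB → (q_0, xxxxxxyx, BBZ)
  read x, top B: go to q_0, push ε → (q_0, xxxxxyx, BZ)
  read x, top B: go to q_0, push ε → (q_0, xxxxyx, Z)
  ε-move, top Z: go to q_0, push BZ → (q_0, xxxxyx, BZ)
  read x, top B: go to q_0, push ε → (q_0, xxxyx, Z)
  ε-move, top Z: go to q_0, push BZ → (q_0, xxxyx, BZ)
  read x, top B: go to q_0, push ε → (q_0, xxyx, Z)
  ε-move, top Z: go to q_0, push BZ → (q_0, xxyx, BZ)
  read x, top B: go to q_0, push ε → (q_0, xyx, Z)
  ε-move, top Z: go to q_0, push BZ → (q_0, xyx, BZ)
  read x, top B: go to q_0, push ε → (q_0, yx, Z)
  ε-move, top Z: go to q_0, push BZ → (q_0, yx, BZ)
  read y, top B: go to q_0, push BB → (q_0, x, BBZ)
  read x, top B: go to q_0, push ε → (q_0, ε, BZ)
All input consumed; stack is BZ, not empty, and no further ε-move applies.

Reject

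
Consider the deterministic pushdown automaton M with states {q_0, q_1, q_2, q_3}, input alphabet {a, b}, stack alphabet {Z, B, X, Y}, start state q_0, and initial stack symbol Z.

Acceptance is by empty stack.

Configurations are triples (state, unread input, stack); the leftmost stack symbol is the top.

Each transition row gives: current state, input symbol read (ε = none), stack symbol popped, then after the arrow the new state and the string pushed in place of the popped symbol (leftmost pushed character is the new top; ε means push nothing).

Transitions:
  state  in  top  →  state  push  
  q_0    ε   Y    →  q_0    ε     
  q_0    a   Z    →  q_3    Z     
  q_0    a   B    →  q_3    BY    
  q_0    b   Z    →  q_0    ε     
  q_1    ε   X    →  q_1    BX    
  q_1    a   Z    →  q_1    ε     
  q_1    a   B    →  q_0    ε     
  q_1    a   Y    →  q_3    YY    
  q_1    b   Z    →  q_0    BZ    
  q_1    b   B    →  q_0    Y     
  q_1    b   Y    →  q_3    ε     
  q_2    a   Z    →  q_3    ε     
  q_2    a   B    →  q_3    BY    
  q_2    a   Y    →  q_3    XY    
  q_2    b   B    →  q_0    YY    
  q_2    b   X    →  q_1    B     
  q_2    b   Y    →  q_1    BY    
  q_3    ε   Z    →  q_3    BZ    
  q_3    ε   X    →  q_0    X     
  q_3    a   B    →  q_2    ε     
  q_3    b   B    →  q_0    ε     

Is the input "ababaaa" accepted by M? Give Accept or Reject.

Accept

(q_0, ababaaa, Z) ⊢ (q_3, babaaa, Z) ⊢ (q_3, babaaa, BZ) ⊢ (q_0, abaaa, Z) ⊢ (q_3, baaa, Z) ⊢ (q_3, baaa, BZ) ⊢ (q_0, aaa, Z) ⊢ (q_3, aa, Z) ⊢ (q_3, aa, BZ) ⊢ (q_2, a, Z) ⊢ (q_3, ε, ε)
All input consumed and the stack is empty.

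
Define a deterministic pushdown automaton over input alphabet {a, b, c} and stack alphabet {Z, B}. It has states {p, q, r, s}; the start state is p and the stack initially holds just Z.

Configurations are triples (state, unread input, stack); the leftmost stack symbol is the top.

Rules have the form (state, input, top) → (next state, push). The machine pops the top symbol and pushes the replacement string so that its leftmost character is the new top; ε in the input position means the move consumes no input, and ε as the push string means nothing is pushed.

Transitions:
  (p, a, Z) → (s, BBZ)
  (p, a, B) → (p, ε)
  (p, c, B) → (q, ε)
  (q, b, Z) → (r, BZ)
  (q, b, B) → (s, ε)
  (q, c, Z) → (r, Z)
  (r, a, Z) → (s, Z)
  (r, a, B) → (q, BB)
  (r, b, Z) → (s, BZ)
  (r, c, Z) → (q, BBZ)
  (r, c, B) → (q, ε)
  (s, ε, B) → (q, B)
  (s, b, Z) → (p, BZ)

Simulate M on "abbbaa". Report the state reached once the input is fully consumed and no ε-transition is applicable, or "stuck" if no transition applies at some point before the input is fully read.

(p, abbbaa, Z)
  read a, top Z: go to s, push BBZ → (s, bbbaa, BBZ)
  ε-move, top B: go to q, push B → (q, bbbaa, BBZ)
  read b, top B: go to s, push ε → (s, bbaa, BZ)
  ε-move, top B: go to q, push B → (q, bbaa, BZ)
  read b, top B: go to s, push ε → (s, baa, Z)
  read b, top Z: go to p, push BZ → (p, aa, BZ)
  read a, top B: go to p, push ε → (p, a, Z)
  read a, top Z: go to s, push BBZ → (s, ε, BBZ)
  ε-move, top B: go to q, push B → (q, ε, BBZ)
All input consumed; M is in state q.

q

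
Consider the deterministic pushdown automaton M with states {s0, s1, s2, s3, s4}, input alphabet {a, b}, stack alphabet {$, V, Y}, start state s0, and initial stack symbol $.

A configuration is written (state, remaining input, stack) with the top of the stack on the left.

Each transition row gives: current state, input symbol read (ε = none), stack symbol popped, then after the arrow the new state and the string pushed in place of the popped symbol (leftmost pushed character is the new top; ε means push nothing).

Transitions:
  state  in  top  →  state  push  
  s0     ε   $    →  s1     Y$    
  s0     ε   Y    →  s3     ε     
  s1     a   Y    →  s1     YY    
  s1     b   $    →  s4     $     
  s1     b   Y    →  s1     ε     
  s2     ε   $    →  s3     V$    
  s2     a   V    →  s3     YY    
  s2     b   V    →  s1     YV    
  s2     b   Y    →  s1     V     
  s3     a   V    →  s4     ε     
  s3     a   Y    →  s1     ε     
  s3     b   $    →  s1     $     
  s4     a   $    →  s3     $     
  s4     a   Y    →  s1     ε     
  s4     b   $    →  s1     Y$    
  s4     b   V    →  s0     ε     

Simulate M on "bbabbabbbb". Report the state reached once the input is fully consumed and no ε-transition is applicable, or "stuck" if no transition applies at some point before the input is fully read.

(s0, bbabbabbbb, $) ⊢ (s1, bbabbabbbb, Y$) ⊢ (s1, babbabbbb, $) ⊢ (s4, abbabbbb, $) ⊢ (s3, bbabbbb, $) ⊢ (s1, babbbb, $) ⊢ (s4, abbbb, $) ⊢ (s3, bbbb, $) ⊢ (s1, bbb, $) ⊢ (s4, bb, $) ⊢ (s1, b, Y$) ⊢ (s1, ε, $)
All input consumed; M is in state s1.

s1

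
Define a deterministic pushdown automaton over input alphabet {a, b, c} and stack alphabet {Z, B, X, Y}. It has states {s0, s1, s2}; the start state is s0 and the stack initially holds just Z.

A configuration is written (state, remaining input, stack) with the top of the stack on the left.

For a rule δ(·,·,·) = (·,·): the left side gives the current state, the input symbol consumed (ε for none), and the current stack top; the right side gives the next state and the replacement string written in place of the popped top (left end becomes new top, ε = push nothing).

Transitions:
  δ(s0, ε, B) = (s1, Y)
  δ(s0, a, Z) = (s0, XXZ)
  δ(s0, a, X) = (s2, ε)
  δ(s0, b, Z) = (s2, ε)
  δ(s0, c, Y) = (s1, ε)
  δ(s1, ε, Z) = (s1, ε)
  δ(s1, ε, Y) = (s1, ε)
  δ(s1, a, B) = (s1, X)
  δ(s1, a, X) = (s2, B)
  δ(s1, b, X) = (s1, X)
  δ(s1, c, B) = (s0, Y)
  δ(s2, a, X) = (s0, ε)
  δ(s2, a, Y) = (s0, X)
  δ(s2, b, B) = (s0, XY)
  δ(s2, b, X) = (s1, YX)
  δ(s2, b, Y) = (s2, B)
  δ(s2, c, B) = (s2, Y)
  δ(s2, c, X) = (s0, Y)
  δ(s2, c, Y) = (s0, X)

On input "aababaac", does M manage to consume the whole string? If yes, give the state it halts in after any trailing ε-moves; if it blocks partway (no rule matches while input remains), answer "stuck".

(s0, aababaac, Z)
  read a, top Z: go to s0, push XXZ → (s0, ababaac, XXZ)
  read a, top X: go to s2, push ε → (s2, babaac, XZ)
  read b, top X: go to s1, push YX → (s1, abaac, YXZ)
  ε-move, top Y: go to s1, push ε → (s1, abaac, XZ)
  read a, top X: go to s2, push B → (s2, baac, BZ)
  read b, top B: go to s0, push XY → (s0, aac, XYZ)
  read a, top X: go to s2, push ε → (s2, ac, YZ)
  read a, top Y: go to s0, push X → (s0, c, XZ)
No transition for (s0, c, top X); M blocks with input c remaining.

stuck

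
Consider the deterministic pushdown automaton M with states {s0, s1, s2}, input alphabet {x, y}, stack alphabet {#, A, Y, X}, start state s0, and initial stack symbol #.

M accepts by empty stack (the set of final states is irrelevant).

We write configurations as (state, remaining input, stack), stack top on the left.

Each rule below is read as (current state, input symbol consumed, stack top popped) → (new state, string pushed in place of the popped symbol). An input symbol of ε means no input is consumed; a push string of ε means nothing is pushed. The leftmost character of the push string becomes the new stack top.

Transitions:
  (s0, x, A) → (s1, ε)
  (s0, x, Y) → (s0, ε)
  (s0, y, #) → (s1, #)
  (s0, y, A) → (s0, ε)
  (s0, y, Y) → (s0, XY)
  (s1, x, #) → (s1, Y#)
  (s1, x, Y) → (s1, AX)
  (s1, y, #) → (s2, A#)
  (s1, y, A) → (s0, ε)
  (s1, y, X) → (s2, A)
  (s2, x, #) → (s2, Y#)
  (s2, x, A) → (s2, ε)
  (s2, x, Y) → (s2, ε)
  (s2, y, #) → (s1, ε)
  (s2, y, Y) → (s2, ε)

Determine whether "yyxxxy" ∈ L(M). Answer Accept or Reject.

Accept

(s0, yyxxxy, #)
  read y, top #: go to s1, push # → (s1, yxxxy, #)
  read y, top #: go to s2, push A# → (s2, xxxy, A#)
  read x, top A: go to s2, push ε → (s2, xxy, #)
  read x, top #: go to s2, push Y# → (s2, xy, Y#)
  read x, top Y: go to s2, push ε → (s2, y, #)
  read y, top #: go to s1, push ε → (s1, ε, ε)
All input consumed and the stack is empty.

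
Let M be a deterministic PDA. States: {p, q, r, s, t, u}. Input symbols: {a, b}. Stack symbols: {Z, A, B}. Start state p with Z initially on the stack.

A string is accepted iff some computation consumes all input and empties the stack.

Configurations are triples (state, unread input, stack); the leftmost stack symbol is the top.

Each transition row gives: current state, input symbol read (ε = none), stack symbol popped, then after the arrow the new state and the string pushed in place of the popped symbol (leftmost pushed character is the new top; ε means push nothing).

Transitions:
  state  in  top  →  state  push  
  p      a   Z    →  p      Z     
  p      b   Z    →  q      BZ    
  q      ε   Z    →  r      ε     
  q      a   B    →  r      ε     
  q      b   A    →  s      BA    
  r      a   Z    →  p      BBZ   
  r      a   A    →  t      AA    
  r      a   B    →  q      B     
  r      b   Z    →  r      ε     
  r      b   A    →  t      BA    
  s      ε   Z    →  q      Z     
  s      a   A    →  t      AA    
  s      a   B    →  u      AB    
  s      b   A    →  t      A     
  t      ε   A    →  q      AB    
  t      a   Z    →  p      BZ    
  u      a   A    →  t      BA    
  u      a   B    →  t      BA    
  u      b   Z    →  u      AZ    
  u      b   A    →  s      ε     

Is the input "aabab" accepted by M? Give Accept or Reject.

Accept

(p, aabab, Z)
  read a, top Z: go to p, push Z → (p, abab, Z)
  read a, top Z: go to p, push Z → (p, bab, Z)
  read b, top Z: go to q, push BZ → (q, ab, BZ)
  read a, top B: go to r, push ε → (r, b, Z)
  read b, top Z: go to r, push ε → (r, ε, ε)
All input consumed and the stack is empty.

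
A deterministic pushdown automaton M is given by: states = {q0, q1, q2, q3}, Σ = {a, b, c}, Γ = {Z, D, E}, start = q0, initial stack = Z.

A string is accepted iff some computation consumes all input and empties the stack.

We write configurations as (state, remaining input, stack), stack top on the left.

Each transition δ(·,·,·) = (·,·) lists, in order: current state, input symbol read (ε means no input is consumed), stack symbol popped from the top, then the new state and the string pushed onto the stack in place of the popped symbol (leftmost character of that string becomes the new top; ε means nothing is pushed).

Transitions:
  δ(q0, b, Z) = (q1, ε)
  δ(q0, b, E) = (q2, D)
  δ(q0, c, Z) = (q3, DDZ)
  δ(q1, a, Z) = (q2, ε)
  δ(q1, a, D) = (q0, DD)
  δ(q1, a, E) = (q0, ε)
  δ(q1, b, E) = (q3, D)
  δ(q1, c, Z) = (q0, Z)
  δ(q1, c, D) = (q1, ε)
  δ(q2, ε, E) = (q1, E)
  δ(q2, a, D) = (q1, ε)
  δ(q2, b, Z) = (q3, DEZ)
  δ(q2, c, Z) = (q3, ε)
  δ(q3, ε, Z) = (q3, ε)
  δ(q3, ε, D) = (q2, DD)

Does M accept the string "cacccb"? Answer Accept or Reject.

(q0, cacccb, Z)
  read c, top Z: go to q3, push DDZ → (q3, acccb, DDZ)
  ε-move, top D: go to q2, push DD → (q2, acccb, DDDZ)
  read a, top D: go to q1, push ε → (q1, cccb, DDZ)
  read c, top D: go to q1, push ε → (q1, ccb, DZ)
  read c, top D: go to q1, push ε → (q1, cb, Z)
  read c, top Z: go to q0, push Z → (q0, b, Z)
  read b, top Z: go to q1, push ε → (q1, ε, ε)
All input consumed and the stack is empty.

Accept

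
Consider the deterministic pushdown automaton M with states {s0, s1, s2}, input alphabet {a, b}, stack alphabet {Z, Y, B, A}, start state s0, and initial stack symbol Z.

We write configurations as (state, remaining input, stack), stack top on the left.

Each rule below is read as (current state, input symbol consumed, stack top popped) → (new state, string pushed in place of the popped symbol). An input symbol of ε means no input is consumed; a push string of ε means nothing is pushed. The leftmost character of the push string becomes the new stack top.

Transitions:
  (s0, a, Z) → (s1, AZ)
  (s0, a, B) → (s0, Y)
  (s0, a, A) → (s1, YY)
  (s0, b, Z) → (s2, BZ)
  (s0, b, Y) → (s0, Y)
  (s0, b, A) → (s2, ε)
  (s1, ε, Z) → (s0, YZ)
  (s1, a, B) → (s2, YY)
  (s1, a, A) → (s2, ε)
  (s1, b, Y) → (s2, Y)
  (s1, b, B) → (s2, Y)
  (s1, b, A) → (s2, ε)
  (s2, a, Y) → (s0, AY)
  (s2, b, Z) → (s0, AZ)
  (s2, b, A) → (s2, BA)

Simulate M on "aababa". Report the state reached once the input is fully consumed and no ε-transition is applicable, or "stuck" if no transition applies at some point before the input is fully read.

s0

(s0, aababa, Z)
  read a, top Z: go to s1, push AZ → (s1, ababa, AZ)
  read a, top A: go to s2, push ε → (s2, baba, Z)
  read b, top Z: go to s0, push AZ → (s0, aba, AZ)
  read a, top A: go to s1, push YY → (s1, ba, YYZ)
  read b, top Y: go to s2, push Y → (s2, a, YYZ)
  read a, top Y: go to s0, push AY → (s0, ε, AYYZ)
All input consumed; M is in state s0.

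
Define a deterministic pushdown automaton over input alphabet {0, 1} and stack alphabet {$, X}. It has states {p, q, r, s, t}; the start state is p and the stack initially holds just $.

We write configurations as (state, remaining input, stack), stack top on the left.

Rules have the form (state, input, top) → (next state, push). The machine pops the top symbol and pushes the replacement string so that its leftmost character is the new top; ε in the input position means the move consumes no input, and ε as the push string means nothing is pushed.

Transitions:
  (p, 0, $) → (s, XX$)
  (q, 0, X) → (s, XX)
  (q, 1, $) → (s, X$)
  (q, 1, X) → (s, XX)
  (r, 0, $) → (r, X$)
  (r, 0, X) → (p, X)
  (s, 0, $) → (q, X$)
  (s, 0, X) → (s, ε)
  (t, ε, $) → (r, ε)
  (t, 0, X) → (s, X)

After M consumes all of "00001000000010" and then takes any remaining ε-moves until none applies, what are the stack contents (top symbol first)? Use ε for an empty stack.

(p, 00001000000010, $) ⊢ (s, 0001000000010, XX$) ⊢ (s, 001000000010, X$) ⊢ (s, 01000000010, $) ⊢ (q, 1000000010, X$) ⊢ (s, 000000010, XX$) ⊢ (s, 00000010, X$) ⊢ (s, 0000010, $) ⊢ (q, 000010, X$) ⊢ (s, 00010, XX$) ⊢ (s, 0010, X$) ⊢ (s, 010, $) ⊢ (q, 10, X$) ⊢ (s, 0, XX$) ⊢ (s, ε, X$)
All input consumed in state s with stack X$.

X$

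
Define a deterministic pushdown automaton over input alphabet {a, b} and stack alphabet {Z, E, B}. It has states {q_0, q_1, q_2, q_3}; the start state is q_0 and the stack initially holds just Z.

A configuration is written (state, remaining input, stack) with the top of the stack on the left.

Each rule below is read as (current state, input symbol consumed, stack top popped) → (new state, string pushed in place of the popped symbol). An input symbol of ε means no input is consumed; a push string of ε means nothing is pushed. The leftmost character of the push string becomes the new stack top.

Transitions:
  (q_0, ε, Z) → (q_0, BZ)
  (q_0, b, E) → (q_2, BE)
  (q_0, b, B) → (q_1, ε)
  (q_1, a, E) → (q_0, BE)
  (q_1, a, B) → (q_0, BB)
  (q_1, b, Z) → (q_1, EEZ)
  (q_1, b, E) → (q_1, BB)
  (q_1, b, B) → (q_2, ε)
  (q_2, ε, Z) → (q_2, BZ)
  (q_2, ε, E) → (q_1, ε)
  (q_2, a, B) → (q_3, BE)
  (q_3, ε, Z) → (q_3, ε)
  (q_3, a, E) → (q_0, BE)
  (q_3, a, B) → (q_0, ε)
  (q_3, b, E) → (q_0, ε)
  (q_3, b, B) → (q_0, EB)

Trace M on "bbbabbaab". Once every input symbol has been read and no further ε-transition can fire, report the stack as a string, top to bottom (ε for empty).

BEEZ

(q_0, bbbabbaab, Z)
  ε-move, top Z: go to q_0, push BZ → (q_0, bbbabbaab, BZ)
  read b, top B: go to q_1, push ε → (q_1, bbabbaab, Z)
  read b, top Z: go to q_1, push EEZ → (q_1, babbaab, EEZ)
  read b, top E: go to q_1, push BB → (q_1, abbaab, BBEZ)
  read a, top B: go to q_0, push BB → (q_0, bbaab, BBBEZ)
  read b, top B: go to q_1, push ε → (q_1, baab, BBEZ)
  read b, top B: go to q_2, push ε → (q_2, aab, BEZ)
  read a, top B: go to q_3, push BE → (q_3, ab, BEEZ)
  read a, top B: go to q_0, push ε → (q_0, b, EEZ)
  read b, top E: go to q_2, push BE → (q_2, ε, BEEZ)
All input consumed in state q_2 with stack BEEZ.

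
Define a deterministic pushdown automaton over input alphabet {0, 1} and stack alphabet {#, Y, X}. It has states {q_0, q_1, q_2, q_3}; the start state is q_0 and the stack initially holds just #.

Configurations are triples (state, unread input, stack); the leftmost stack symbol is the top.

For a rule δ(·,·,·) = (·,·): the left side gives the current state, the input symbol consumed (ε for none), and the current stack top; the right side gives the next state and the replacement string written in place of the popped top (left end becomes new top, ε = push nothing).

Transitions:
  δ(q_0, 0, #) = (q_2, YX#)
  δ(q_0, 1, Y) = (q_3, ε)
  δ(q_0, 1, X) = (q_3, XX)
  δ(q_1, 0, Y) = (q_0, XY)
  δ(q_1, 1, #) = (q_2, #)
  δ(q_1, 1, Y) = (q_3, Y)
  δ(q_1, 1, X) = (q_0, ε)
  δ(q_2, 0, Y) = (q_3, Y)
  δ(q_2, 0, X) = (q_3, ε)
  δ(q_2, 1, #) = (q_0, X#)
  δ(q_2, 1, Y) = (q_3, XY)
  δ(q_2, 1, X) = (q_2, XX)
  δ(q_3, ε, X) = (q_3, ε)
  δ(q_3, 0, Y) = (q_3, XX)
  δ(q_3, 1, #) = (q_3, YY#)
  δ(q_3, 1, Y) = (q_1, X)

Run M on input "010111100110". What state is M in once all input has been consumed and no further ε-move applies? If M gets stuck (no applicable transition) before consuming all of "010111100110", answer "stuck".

stuck

(q_0, 010111100110, #)
  read 0, top #: go to q_2, push YX# → (q_2, 10111100110, YX#)
  read 1, top Y: go to q_3, push XY → (q_3, 0111100110, XYX#)
  ε-move, top X: go to q_3, push ε → (q_3, 0111100110, YX#)
  read 0, top Y: go to q_3, push XX → (q_3, 111100110, XXX#)
  ε-move, top X: go to q_3, push ε → (q_3, 111100110, XX#)
  ε-move, top X: go to q_3, push ε → (q_3, 111100110, X#)
  ε-move, top X: go to q_3, push ε → (q_3, 111100110, #)
  read 1, top #: go to q_3, push YY# → (q_3, 11100110, YY#)
  read 1, top Y: go to q_1, push X → (q_1, 1100110, XY#)
  read 1, top X: go to q_0, push ε → (q_0, 100110, Y#)
  read 1, top Y: go to q_3, push ε → (q_3, 00110, #)
No transition for (q_3, 0, top #); M blocks with input 00110 remaining.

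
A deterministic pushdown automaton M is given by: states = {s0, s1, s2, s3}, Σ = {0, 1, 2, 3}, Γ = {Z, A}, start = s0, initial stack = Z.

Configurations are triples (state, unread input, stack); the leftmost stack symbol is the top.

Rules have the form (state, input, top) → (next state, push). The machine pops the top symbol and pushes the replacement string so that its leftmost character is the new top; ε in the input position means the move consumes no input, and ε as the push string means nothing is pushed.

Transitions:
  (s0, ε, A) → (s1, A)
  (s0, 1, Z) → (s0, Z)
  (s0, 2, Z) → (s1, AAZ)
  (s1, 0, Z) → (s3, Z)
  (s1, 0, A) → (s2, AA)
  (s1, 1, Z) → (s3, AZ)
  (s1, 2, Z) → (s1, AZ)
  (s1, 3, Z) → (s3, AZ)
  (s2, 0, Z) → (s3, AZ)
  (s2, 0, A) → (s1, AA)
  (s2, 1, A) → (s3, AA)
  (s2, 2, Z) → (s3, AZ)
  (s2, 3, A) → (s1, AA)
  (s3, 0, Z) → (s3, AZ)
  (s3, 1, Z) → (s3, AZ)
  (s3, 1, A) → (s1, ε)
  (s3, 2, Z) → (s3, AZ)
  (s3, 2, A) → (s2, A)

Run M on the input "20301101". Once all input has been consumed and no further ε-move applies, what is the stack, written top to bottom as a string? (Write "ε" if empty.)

(s0, 20301101, Z)
  read 2, top Z: go to s1, push AAZ → (s1, 0301101, AAZ)
  read 0, top A: go to s2, push AA → (s2, 301101, AAAZ)
  read 3, top A: go to s1, push AA → (s1, 01101, AAAAZ)
  read 0, top A: go to s2, push AA → (s2, 1101, AAAAAZ)
  read 1, top A: go to s3, push AA → (s3, 101, AAAAAAZ)
  read 1, top A: go to s1, push ε → (s1, 01, AAAAAZ)
  read 0, top A: go to s2, push AA → (s2, 1, AAAAAAZ)
  read 1, top A: go to s3, push AA → (s3, ε, AAAAAAAZ)
All input consumed in state s3 with stack AAAAAAAZ.

AAAAAAAZ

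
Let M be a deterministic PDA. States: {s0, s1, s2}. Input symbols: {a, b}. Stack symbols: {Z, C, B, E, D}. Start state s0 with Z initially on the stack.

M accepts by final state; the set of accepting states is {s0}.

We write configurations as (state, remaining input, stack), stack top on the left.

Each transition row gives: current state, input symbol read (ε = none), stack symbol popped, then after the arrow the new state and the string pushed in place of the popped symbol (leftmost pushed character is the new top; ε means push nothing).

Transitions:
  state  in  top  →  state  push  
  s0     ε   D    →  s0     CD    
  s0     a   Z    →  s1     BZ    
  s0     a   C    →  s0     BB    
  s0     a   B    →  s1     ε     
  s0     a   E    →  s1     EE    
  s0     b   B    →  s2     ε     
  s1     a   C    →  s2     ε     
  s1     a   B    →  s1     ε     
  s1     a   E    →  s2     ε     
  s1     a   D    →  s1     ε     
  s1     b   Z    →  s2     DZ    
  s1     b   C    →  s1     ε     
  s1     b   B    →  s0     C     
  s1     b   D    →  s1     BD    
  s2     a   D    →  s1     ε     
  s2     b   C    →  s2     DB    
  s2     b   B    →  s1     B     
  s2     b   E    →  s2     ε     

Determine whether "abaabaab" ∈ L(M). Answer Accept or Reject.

Accept

(s0, abaabaab, Z)
  read a, top Z: go to s1, push BZ → (s1, baabaab, BZ)
  read b, top B: go to s0, push C → (s0, aabaab, CZ)
  read a, top C: go to s0, push BB → (s0, abaab, BBZ)
  read a, top B: go to s1, push ε → (s1, baab, BZ)
  read b, top B: go to s0, push C → (s0, aab, CZ)
  read a, top C: go to s0, push BB → (s0, ab, BBZ)
  read a, top B: go to s1, push ε → (s1, b, BZ)
  read b, top B: go to s0, push C → (s0, ε, CZ)
All input consumed; state s0 ∈ F.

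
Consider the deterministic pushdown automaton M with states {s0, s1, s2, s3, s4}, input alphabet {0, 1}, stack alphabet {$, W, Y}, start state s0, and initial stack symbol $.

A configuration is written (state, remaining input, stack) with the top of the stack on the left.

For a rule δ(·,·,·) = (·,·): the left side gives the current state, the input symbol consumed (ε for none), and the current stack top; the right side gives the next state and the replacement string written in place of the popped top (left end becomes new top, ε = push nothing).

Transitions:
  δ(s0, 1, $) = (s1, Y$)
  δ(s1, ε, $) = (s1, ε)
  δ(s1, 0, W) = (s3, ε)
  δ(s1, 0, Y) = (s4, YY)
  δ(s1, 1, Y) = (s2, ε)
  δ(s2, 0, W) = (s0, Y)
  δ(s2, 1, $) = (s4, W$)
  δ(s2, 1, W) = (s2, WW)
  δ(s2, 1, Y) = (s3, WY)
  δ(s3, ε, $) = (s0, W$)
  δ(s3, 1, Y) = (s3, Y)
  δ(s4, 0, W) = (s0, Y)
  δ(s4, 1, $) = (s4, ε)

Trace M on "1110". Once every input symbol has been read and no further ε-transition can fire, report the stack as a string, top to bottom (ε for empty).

Y$

(s0, 1110, $) ⊢ (s1, 110, Y$) ⊢ (s2, 10, $) ⊢ (s4, 0, W$) ⊢ (s0, ε, Y$)
All input consumed in state s0 with stack Y$.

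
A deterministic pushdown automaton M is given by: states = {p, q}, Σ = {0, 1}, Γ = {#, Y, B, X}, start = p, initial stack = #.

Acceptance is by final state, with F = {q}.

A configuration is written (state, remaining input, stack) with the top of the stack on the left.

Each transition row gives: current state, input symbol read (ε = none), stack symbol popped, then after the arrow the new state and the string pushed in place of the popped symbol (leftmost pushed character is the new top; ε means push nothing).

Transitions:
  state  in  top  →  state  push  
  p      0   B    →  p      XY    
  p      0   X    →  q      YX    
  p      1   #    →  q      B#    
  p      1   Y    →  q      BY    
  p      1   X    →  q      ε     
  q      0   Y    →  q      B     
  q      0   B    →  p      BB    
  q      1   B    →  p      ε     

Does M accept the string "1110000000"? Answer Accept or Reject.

Accept

(p, 1110000000, #)
  read 1, top #: go to q, push B# → (q, 110000000, B#)
  read 1, top B: go to p, push ε → (p, 10000000, #)
  read 1, top #: go to q, push B# → (q, 0000000, B#)
  read 0, top B: go to p, push BB → (p, 000000, BB#)
  read 0, top B: go to p, push XY → (p, 00000, XYB#)
  read 0, top X: go to q, push YX → (q, 0000, YXYB#)
  read 0, top Y: go to q, push B → (q, 000, BXYB#)
  read 0, top B: go to p, push BB → (p, 00, BBXYB#)
  read 0, top B: go to p, push XY → (p, 0, XYBXYB#)
  read 0, top X: go to q, push YX → (q, ε, YXYBXYB#)
All input consumed; state q ∈ F.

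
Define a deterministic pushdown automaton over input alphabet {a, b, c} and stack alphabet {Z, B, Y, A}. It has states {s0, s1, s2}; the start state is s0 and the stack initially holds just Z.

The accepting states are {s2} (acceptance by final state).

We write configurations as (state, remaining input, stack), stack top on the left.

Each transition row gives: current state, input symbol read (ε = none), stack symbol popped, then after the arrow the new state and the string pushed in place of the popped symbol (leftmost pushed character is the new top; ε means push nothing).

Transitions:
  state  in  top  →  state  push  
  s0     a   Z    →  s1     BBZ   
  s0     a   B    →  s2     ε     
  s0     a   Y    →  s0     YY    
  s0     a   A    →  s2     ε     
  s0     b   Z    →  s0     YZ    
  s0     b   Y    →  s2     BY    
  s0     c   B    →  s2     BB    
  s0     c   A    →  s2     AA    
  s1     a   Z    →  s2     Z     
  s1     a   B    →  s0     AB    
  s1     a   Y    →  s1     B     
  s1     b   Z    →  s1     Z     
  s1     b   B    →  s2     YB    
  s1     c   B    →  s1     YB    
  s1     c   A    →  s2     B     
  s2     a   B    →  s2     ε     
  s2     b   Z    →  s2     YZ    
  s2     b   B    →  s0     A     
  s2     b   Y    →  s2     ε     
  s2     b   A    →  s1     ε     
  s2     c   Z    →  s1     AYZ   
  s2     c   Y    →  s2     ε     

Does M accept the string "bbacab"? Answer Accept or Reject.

Reject

(s0, bbacab, Z) ⊢ (s0, bacab, YZ) ⊢ (s2, acab, BYZ) ⊢ (s2, cab, YZ) ⊢ (s2, ab, Z)
No transition applies at (s2, ab, Z); input not fully consumed.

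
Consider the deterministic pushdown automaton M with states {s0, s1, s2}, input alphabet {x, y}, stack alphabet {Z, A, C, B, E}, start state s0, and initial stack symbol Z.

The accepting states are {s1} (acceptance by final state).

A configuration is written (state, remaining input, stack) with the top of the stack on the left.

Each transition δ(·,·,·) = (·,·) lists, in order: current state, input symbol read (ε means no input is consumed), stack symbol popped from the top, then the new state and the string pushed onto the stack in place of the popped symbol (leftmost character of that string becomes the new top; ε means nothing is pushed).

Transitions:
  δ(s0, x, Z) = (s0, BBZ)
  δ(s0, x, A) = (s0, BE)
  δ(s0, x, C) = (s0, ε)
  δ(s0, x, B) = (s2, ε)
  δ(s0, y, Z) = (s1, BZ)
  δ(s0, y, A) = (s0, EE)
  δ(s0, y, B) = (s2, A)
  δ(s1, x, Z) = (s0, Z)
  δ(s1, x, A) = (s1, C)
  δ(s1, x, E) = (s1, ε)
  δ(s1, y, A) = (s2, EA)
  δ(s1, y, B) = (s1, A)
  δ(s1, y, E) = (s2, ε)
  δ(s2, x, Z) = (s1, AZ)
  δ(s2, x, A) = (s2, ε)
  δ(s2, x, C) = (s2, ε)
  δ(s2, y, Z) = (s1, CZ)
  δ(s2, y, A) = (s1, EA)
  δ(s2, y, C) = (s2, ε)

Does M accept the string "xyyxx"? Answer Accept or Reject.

(s0, xyyxx, Z)
  read x, top Z: go to s0, push BBZ → (s0, yyxx, BBZ)
  read y, top B: go to s2, push A → (s2, yxx, ABZ)
  read y, top A: go to s1, push EA → (s1, xx, EABZ)
  read x, top E: go to s1, push ε → (s1, x, ABZ)
  read x, top A: go to s1, push C → (s1, ε, CBZ)
All input consumed; state s1 ∈ F.

Accept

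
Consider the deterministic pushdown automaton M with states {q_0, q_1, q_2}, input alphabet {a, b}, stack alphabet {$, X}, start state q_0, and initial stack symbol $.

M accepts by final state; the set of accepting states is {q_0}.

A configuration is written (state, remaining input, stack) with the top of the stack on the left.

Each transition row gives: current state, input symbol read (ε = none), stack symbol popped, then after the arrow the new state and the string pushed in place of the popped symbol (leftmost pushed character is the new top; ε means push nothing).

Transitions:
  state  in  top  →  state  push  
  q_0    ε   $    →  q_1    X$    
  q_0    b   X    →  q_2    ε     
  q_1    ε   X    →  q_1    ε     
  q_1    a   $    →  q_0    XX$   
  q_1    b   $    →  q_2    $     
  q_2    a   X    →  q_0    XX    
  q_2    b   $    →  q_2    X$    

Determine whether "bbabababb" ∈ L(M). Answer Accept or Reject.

(q_0, bbabababb, $)
  ε-move, top $: go to q_1, push X$ → (q_1, bbabababb, X$)
  ε-move, top X: go to q_1, push ε → (q_1, bbabababb, $)
  read b, top $: go to q_2, push $ → (q_2, babababb, $)
  read b, top $: go to q_2, push X$ → (q_2, abababb, X$)
  read a, top X: go to q_0, push XX → (q_0, bababb, XX$)
  read b, top X: go to q_2, push ε → (q_2, ababb, X$)
  read a, top X: go to q_0, push XX → (q_0, babb, XX$)
  read b, top X: go to q_2, push ε → (q_2, abb, X$)
  read a, top X: go to q_0, push XX → (q_0, bb, XX$)
  read b, top X: go to q_2, push ε → (q_2, b, X$)
No transition applies at (q_2, b, X$); input not fully consumed.

Reject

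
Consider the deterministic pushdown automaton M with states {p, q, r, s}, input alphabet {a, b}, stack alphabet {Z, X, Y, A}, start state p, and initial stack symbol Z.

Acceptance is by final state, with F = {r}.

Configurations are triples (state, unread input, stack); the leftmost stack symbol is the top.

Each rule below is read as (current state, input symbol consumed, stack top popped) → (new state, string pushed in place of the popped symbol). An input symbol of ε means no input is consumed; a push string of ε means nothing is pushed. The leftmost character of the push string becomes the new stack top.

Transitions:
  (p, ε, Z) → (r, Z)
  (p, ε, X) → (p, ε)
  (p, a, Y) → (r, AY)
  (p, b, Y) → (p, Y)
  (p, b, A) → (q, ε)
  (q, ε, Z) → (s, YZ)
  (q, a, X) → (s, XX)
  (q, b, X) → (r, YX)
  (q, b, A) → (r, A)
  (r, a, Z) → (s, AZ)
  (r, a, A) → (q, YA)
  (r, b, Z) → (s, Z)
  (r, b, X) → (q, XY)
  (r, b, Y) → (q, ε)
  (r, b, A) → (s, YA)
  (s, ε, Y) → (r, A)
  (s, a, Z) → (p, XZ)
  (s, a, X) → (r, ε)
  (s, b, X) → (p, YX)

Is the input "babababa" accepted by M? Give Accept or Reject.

Accept

(p, babababa, Z)
  ε-move, top Z: go to r, push Z → (r, babababa, Z)
  read b, top Z: go to s, push Z → (s, abababa, Z)
  read a, top Z: go to p, push XZ → (p, bababa, XZ)
  ε-move, top X: go to p, push ε → (p, bababa, Z)
  ε-move, top Z: go to r, push Z → (r, bababa, Z)
  read b, top Z: go to s, push Z → (s, ababa, Z)
  read a, top Z: go to p, push XZ → (p, baba, XZ)
  ε-move, top X: go to p, push ε → (p, baba, Z)
  ε-move, top Z: go to r, push Z → (r, baba, Z)
  read b, top Z: go to s, push Z → (s, aba, Z)
  read a, top Z: go to p, push XZ → (p, ba, XZ)
  ε-move, top X: go to p, push ε → (p, ba, Z)
  ε-move, top Z: go to r, push Z → (r, ba, Z)
  read b, top Z: go to s, push Z → (s, a, Z)
  read a, top Z: go to p, push XZ → (p, ε, XZ)
  ε-move, top X: go to p, push ε → (p, ε, Z)
  ε-move, top Z: go to r, push Z → (r, ε, Z)
All input consumed; state r ∈ F.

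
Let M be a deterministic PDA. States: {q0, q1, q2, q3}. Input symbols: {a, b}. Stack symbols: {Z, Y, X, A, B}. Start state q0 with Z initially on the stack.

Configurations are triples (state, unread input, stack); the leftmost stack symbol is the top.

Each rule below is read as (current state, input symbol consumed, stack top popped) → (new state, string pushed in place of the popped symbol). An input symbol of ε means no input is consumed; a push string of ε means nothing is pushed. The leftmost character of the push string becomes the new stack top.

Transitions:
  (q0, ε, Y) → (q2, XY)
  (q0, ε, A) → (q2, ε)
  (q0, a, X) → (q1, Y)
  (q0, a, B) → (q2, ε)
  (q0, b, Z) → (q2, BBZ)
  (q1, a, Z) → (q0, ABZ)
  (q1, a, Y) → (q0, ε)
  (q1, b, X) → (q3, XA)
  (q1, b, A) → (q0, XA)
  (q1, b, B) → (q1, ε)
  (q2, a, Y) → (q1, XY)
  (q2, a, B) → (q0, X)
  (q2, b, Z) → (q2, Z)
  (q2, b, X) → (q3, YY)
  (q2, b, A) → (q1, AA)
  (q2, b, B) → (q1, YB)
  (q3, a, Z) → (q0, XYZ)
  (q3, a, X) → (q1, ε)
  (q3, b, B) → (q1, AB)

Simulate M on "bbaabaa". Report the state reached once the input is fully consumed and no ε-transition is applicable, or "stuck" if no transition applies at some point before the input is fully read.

(q0, bbaabaa, Z) ⊢ (q2, baabaa, BBZ) ⊢ (q1, aabaa, YBBZ) ⊢ (q0, abaa, BBZ) ⊢ (q2, baa, BZ) ⊢ (q1, aa, YBZ) ⊢ (q0, a, BZ) ⊢ (q2, ε, Z)
All input consumed; M is in state q2.

q2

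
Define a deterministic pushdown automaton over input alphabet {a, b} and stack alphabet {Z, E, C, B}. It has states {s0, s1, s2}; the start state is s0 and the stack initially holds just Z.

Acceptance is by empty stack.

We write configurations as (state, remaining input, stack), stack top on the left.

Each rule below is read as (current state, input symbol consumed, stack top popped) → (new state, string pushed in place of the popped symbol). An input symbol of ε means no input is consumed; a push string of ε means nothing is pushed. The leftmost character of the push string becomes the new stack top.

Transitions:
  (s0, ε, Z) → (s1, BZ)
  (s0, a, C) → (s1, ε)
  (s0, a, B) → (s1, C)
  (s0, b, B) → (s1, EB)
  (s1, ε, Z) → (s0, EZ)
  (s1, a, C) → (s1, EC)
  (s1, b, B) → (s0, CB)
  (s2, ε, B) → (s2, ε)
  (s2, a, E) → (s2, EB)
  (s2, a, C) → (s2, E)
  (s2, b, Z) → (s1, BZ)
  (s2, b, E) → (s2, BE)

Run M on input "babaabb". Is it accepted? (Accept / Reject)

(s0, babaabb, Z) ⊢ (s1, babaabb, BZ) ⊢ (s0, abaabb, CBZ) ⊢ (s1, baabb, BZ) ⊢ (s0, aabb, CBZ) ⊢ (s1, abb, BZ)
No transition applies at (s1, abb, BZ); input not fully consumed.

Reject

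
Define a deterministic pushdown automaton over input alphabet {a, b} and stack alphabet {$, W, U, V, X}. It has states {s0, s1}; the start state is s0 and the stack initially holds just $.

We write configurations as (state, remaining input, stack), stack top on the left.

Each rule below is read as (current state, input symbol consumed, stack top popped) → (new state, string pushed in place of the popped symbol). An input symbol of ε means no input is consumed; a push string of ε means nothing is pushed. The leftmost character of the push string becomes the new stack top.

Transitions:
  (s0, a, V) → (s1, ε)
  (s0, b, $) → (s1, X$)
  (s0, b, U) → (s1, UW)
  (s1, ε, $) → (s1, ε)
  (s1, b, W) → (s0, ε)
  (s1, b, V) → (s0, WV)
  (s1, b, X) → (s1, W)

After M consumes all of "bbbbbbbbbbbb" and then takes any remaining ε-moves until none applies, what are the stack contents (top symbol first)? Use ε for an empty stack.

$

(s0, bbbbbbbbbbbb, $)
  read b, top $: go to s1, push X$ → (s1, bbbbbbbbbbb, X$)
  read b, top X: go to s1, push W → (s1, bbbbbbbbbb, W$)
  read b, top W: go to s0, push ε → (s0, bbbbbbbbb, $)
  read b, top $: go to s1, push X$ → (s1, bbbbbbbb, X$)
  read b, top X: go to s1, push W → (s1, bbbbbbb, W$)
  read b, top W: go to s0, push ε → (s0, bbbbbb, $)
  read b, top $: go to s1, push X$ → (s1, bbbbb, X$)
  read b, top X: go to s1, push W → (s1, bbbb, W$)
  read b, top W: go to s0, push ε → (s0, bbb, $)
  read b, top $: go to s1, push X$ → (s1, bb, X$)
  read b, top X: go to s1, push W → (s1, b, W$)
  read b, top W: go to s0, push ε → (s0, ε, $)
All input consumed in state s0 with stack $.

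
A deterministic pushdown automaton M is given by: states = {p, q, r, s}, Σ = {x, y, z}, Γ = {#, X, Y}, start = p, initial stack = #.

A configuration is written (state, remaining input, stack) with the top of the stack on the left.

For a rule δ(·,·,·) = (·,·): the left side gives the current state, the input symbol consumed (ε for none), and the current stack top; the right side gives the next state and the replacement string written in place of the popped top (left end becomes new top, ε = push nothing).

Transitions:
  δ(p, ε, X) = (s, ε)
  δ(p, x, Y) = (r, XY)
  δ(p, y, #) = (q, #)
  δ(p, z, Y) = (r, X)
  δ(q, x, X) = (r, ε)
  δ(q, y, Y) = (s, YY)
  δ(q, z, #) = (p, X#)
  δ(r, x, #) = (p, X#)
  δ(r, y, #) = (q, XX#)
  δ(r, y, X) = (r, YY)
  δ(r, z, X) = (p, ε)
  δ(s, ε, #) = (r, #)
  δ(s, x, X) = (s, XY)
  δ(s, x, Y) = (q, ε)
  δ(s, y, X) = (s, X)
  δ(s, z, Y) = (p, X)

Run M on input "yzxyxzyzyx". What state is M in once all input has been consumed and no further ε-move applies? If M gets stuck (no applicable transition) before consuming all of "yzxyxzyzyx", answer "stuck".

(p, yzxyxzyzyx, #) ⊢ (q, zxyxzyzyx, #) ⊢ (p, xyxzyzyx, X#) ⊢ (s, xyxzyzyx, #) ⊢ (r, xyxzyzyx, #) ⊢ (p, yxzyzyx, X#) ⊢ (s, yxzyzyx, #) ⊢ (r, yxzyzyx, #) ⊢ (q, xzyzyx, XX#) ⊢ (r, zyzyx, X#) ⊢ (p, yzyx, #) ⊢ (q, zyx, #) ⊢ (p, yx, X#) ⊢ (s, yx, #) ⊢ (r, yx, #) ⊢ (q, x, XX#) ⊢ (r, ε, X#)
All input consumed; M is in state r.

r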